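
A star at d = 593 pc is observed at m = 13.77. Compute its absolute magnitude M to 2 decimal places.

M = m − 5 log₁₀(d/10 pc) = 13.77 − 5 log₁₀(593/10)
  = 13.77 − 5 × 1.773 = 13.77 − 8.87 = 4.90.

4.90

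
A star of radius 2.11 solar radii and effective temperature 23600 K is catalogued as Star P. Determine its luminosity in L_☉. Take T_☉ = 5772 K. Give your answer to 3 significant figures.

1.24×10^3 L_☉

L/L_☉ = (R/R_☉)² (T/T_☉)⁴ = (2.11)² × (23600/5772)⁴
       = 4.452 × (4.089)⁴ = 4.452 × 279.5 = 1244.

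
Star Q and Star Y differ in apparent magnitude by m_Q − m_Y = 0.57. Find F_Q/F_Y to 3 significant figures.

0.592

F_Q/F_Y = 10^(−(m_Q − m_Y)/2.5) = 10^(-0.57/2.5) = 10^-0.228 = 0.5916.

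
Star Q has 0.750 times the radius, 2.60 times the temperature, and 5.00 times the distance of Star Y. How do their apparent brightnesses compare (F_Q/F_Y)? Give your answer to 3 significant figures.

1.03

L_Q/L_Y = (R_Q/R_Y)²(T_Q/T_Y)⁴ = (0.750)² × (2.60)⁴ = 25.70.
F_Q/F_Y = (L_Q/L_Y)/(d_Q/d_Y)² = 25.70 / (5.00)² = 1.028.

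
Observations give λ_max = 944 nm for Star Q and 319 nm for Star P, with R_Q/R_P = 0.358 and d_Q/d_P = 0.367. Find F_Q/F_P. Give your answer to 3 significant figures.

0.0124

Wien's law: T_Q/T_P = λ_P/λ_Q = 319/944 = 0.3379.
L_Q/L_P = (R_Q/R_P)²(T_Q/T_P)⁴ = (0.358)²(0.3379)⁴ = 0.001671.
F_Q/F_P = (L_Q/L_P)/(d_Q/d_P)² = 0.001671/(0.367)² = 0.01241.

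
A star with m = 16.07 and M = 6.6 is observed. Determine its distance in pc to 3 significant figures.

783 pc

m − M = 5 log₁₀(d/10 pc)
16.07 − (6.6) = 9.47 = 5 log₁₀(d/10)
d = 10 × 10^(9.47/5) = 10 × 10^1.894 = 783.4 pc.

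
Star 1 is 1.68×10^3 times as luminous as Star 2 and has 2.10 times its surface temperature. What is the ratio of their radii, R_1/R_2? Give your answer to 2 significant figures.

9.3

L ∝ R²T⁴ gives R ∝ √L / T², so
R_1/R_2 = √(1.68×10^3) / (2.10)² = 40.99 / 4.410 = 9.294.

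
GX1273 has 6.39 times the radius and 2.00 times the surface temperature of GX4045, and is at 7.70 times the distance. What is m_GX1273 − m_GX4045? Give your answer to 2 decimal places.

L_GX1273/L_GX4045 = (6.39)²(2.00)⁴ = 653.3.
F_GX1273/F_GX4045 = (L_GX1273/L_GX4045)/(d_GX1273/d_GX4045)² = 653.3/59.29 = 11.02.
m_GX1273 − m_GX4045 = −2.5 log₁₀(11.02) = -2.61.

-2.61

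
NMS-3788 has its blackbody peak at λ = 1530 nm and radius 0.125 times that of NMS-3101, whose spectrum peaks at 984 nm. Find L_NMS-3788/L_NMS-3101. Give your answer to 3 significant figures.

Wien's law gives T ∝ 1/λ_max, so T_NMS-3788/T_NMS-3101 = λ_NMS-3101/λ_NMS-3788 = 984/1530 = 0.6431.
Then L ∝ R²T⁴ gives L_NMS-3788/L_NMS-3101 = (0.125)² × (0.6431)⁴ = 0.01562 × 0.1711 = 0.002673.

0.00267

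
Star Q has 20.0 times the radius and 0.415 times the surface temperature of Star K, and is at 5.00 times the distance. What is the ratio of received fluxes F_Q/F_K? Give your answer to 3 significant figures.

L_Q/L_K = (R_Q/R_K)²(T_Q/T_K)⁴ = (20.0)² × (0.415)⁴ = 11.86.
F_Q/F_K = (L_Q/L_K)/(d_Q/d_K)² = 11.86 / (5.00)² = 0.4746.

0.475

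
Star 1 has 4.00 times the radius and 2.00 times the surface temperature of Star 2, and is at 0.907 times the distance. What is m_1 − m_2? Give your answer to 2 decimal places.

-6.23

L_1/L_2 = (4.00)²(2.00)⁴ = 256.0.
F_1/F_2 = (L_1/L_2)/(d_1/d_2)² = 256.0/0.8226 = 311.2.
m_1 − m_2 = −2.5 log₁₀(311.2) = -6.23.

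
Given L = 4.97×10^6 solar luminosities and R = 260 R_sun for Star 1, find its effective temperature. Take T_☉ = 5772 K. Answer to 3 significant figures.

T/T_☉ = (L/L_☉)^(1/4) / (R/R_☉)^(1/2)
T = 5772 × (4.97×10^6)^(1/4) / √(260) = 5772 × 47.22 / 16.12 = 1.690×10^4 K.

1.69×10^4 K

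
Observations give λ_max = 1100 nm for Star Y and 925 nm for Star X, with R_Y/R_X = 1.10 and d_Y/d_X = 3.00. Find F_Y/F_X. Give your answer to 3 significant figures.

0.0672

Wien's law: T_Y/T_X = λ_X/λ_Y = 925/1100 = 0.8409.
L_Y/L_X = (R_Y/R_X)²(T_Y/T_X)⁴ = (1.10)²(0.8409)⁴ = 0.6050.
F_Y/F_X = (L_Y/L_X)/(d_Y/d_X)² = 0.6050/(3.00)² = 0.06723.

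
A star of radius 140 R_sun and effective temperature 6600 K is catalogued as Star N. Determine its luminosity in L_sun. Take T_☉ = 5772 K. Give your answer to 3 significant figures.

3.35×10^4 L_sun

L/L_☉ = (R/R_☉)² (T/T_☉)⁴ = (140)² × (6600/5772)⁴
       = 1.960×10^4 × (1.143)⁴ = 1.960×10^4 × 1.710 = 3.351×10^4.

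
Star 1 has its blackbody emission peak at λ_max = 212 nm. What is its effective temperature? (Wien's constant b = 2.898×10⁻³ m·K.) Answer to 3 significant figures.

T = b/λ_max = 2.898×10⁻³ / (212×10⁻⁹) = 1.367×10^4 K.

1.37×10^4 K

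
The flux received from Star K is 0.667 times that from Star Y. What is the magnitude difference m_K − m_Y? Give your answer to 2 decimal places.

m_K − m_Y = −2.5 log₁₀(F_K/F_Y) = −2.5 log₁₀(0.667) = −2.5 × (-0.176) = 0.440.

0.44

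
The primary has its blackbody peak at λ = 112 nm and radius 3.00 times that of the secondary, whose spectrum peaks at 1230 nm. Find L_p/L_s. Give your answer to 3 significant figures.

Wien's law gives T ∝ 1/λ_max, so T_p/T_s = λ_s/λ_p = 1230/112 = 10.98.
Then L ∝ R²T⁴ gives L_p/L_s = (3.00)² × (10.98)⁴ = 9.000 × 1.455×10^4 = 1.309×10^5.

1.31×10^5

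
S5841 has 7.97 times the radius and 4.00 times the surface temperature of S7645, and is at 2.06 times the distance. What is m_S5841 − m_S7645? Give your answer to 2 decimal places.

L_S5841/L_S7645 = (7.97)²(4.00)⁴ = 1.626×10^4.
F_S5841/F_S7645 = (L_S5841/L_S7645)/(d_S5841/d_S7645)² = 1.626×10^4/4.244 = 3832.
m_S5841 − m_S7645 = −2.5 log₁₀(3832) = -8.96.

-8.96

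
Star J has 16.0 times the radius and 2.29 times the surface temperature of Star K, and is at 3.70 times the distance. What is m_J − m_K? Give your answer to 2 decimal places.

-6.78

L_J/L_K = (16.0)²(2.29)⁴ = 7040.
F_J/F_K = (L_J/L_K)/(d_J/d_K)² = 7040/13.69 = 514.3.
m_J − m_K = −2.5 log₁₀(514.3) = -6.78.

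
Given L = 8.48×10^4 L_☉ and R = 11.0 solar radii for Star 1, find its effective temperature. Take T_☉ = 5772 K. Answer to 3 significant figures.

T/T_☉ = (L/L_☉)^(1/4) / (R/R_☉)^(1/2)
T = 5772 × (8.48×10^4)^(1/4) / √(11.0) = 5772 × 17.06 / 3.317 = 2.970×10^4 K.

2.97×10^4 K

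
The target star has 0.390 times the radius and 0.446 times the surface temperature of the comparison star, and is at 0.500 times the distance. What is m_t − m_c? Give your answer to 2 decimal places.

L_t/L_c = (0.390)²(0.446)⁴ = 0.006018.
F_t/F_c = (L_t/L_c)/(d_t/d_c)² = 0.006018/0.2500 = 0.02407.
m_t − m_c = −2.5 log₁₀(0.02407) = 4.05.

4.05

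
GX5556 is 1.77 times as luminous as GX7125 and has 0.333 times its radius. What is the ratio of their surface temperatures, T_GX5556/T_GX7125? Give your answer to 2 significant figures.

L ∝ R²T⁴ gives T ∝ (L/R²)^(1/4), so
T_GX5556/T_GX7125 = (1.77 / 0.333²)^(1/4) = (15.96)^(1/4) = 1.999.

2.0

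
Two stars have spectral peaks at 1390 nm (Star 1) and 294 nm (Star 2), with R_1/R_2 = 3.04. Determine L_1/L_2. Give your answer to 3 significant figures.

Wien's law gives T ∝ 1/λ_max, so T_1/T_2 = λ_2/λ_1 = 294/1390 = 0.2115.
Then L ∝ R²T⁴ gives L_1/L_2 = (3.04)² × (0.2115)⁴ = 9.242 × 0.002001 = 0.01850.

0.0185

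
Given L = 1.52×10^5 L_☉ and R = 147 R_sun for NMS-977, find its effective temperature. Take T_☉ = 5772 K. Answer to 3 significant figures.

T/T_☉ = (L/L_☉)^(1/4) / (R/R_☉)^(1/2)
T = 5772 × (1.52×10^5)^(1/4) / √(147) = 5772 × 19.75 / 12.12 = 9400 K.

9.40×10^3 K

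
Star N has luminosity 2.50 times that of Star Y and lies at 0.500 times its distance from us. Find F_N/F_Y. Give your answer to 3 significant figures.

F = L/(4πd²), so F_N/F_Y = (L_N/L_Y) / (d_N/d_Y)²
= 2.50 / (0.500)² = 2.50 / 0.2500 = 10.00.

10.0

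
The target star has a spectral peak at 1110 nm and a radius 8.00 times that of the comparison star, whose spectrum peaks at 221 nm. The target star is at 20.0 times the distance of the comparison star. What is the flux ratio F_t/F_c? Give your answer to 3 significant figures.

2.51×10^-4

Wien's law: T_t/T_c = λ_c/λ_t = 221/1110 = 0.1991.
L_t/L_c = (R_t/R_c)²(T_t/T_c)⁴ = (8.00)²(0.1991)⁴ = 0.1006.
F_t/F_c = (L_t/L_c)/(d_t/d_c)² = 0.1006/(20.0)² = 2.514×10^-4.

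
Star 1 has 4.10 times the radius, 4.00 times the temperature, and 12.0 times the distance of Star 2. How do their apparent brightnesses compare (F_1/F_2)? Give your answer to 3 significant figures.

L_1/L_2 = (R_1/R_2)²(T_1/T_2)⁴ = (4.10)² × (4.00)⁴ = 4303.
F_1/F_2 = (L_1/L_2)/(d_1/d_2)² = 4303 / (12.0)² = 29.88.

29.9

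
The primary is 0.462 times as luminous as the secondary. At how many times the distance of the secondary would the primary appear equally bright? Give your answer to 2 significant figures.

Equal flux requires L_p/d_p² = L_s/d_s², so d_p/d_s = √(L_p/L_s)
= √(0.462) = 0.6797.

0.68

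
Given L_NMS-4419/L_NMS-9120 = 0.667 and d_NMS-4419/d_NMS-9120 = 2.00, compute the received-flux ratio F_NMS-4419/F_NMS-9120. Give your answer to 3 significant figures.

0.167

F = L/(4πd²), so F_NMS-4419/F_NMS-9120 = (L_NMS-4419/L_NMS-9120) / (d_NMS-4419/d_NMS-9120)²
= 0.667 / (2.00)² = 0.667 / 4.000 = 0.1668.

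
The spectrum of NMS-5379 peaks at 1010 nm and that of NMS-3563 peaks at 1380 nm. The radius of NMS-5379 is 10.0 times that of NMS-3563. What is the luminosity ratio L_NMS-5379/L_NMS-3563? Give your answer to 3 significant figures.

Wien's law gives T ∝ 1/λ_max, so T_NMS-5379/T_NMS-3563 = λ_NMS-3563/λ_NMS-5379 = 1380/1010 = 1.366.
Then L ∝ R²T⁴ gives L_NMS-5379/L_NMS-3563 = (10.0)² × (1.366)⁴ = 100.0 × 3.485 = 348.5.

349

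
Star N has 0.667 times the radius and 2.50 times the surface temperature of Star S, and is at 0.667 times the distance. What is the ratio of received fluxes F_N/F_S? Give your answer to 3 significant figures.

39.1

L_N/L_S = (R_N/R_S)²(T_N/T_S)⁴ = (0.667)² × (2.50)⁴ = 17.38.
F_N/F_S = (L_N/L_S)/(d_N/d_S)² = 17.38 / (0.667)² = 39.06.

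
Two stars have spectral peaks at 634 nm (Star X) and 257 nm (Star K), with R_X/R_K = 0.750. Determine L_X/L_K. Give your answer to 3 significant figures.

0.0152

Wien's law gives T ∝ 1/λ_max, so T_X/T_K = λ_K/λ_X = 257/634 = 0.4054.
Then L ∝ R²T⁴ gives L_X/L_K = (0.750)² × (0.4054)⁴ = 0.5625 × 0.02700 = 0.01519.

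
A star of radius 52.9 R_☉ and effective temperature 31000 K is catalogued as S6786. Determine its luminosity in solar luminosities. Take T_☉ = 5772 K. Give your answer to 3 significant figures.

L/L_☉ = (R/R_☉)² (T/T_☉)⁴ = (52.9)² × (31000/5772)⁴
       = 2798 × (5.371)⁴ = 2798 × 832.0 = 2.328×10^6.

2.33×10^6 solar luminosities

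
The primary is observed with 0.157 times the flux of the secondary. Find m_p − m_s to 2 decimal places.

m_p − m_s = −2.5 log₁₀(F_p/F_s) = −2.5 log₁₀(0.157) = −2.5 × (-0.804) = 2.010.

2.01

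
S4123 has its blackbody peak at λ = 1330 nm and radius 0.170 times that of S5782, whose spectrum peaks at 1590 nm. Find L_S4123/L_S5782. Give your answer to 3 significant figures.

0.0590

Wien's law gives T ∝ 1/λ_max, so T_S4123/T_S5782 = λ_S5782/λ_S4123 = 1590/1330 = 1.195.
Then L ∝ R²T⁴ gives L_S4123/L_S5782 = (0.170)² × (1.195)⁴ = 0.02890 × 2.043 = 0.05903.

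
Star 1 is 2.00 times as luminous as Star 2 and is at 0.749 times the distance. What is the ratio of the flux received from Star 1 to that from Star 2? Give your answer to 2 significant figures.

F = L/(4πd²), so F_1/F_2 = (L_1/L_2) / (d_1/d_2)²
= 2.00 / (0.749)² = 2.00 / 0.5610 = 3.565.

3.6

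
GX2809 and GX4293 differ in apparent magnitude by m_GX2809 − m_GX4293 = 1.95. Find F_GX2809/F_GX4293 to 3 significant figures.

0.166

F_GX2809/F_GX4293 = 10^(−(m_GX2809 − m_GX4293)/2.5) = 10^(-1.95/2.5) = 10^-0.780 = 0.1660.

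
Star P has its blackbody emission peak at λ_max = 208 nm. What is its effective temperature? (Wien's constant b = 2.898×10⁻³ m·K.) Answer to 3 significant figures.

T = b/λ_max = 2.898×10⁻³ / (208×10⁻⁹) = 1.393×10^4 K.

1.39×10^4 K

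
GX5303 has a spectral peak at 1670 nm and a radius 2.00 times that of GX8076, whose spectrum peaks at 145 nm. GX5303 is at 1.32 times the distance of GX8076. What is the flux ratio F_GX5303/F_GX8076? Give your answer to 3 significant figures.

1.30×10^-4

Wien's law: T_GX5303/T_GX8076 = λ_GX8076/λ_GX5303 = 145/1670 = 0.08683.
L_GX5303/L_GX8076 = (R_GX5303/R_GX8076)²(T_GX5303/T_GX8076)⁴ = (2.00)²(0.08683)⁴ = 2.273×10^-4.
F_GX5303/F_GX8076 = (L_GX5303/L_GX8076)/(d_GX5303/d_GX8076)² = 2.273×10^-4/(1.32)² = 1.305×10^-4.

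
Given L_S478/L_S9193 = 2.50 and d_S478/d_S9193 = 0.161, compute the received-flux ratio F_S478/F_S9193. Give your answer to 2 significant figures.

F = L/(4πd²), so F_S478/F_S9193 = (L_S478/L_S9193) / (d_S478/d_S9193)²
= 2.50 / (0.161)² = 2.50 / 0.02592 = 96.45.

96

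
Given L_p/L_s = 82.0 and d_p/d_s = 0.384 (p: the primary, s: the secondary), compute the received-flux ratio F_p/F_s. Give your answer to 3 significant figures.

556

F = L/(4πd²), so F_p/F_s = (L_p/L_s) / (d_p/d_s)²
= 82.0 / (0.384)² = 82.0 / 0.1475 = 556.1.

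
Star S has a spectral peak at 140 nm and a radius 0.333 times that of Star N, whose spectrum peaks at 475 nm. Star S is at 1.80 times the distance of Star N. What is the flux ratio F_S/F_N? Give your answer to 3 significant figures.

4.54

Wien's law: T_S/T_N = λ_N/λ_S = 475/140 = 3.393.
L_S/L_N = (R_S/R_N)²(T_S/T_N)⁴ = (0.333)²(3.393)⁴ = 14.69.
F_S/F_N = (L_S/L_N)/(d_S/d_N)² = 14.69/(1.80)² = 4.535.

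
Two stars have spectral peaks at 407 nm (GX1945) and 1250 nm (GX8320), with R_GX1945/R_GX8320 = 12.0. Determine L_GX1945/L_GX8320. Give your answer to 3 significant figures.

Wien's law gives T ∝ 1/λ_max, so T_GX1945/T_GX8320 = λ_GX8320/λ_GX1945 = 1250/407 = 3.071.
Then L ∝ R²T⁴ gives L_GX1945/L_GX8320 = (12.0)² × (3.071)⁴ = 144.0 × 88.97 = 1.281×10^4.

1.28×10^4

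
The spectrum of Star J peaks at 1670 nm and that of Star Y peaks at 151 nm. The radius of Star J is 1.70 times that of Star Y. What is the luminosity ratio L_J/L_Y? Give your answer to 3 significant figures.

Wien's law gives T ∝ 1/λ_max, so T_J/T_Y = λ_Y/λ_J = 151/1670 = 0.09042.
Then L ∝ R²T⁴ gives L_J/L_Y = (1.70)² × (0.09042)⁴ = 2.890 × 6.684×10^-5 = 1.932×10^-4.

1.93×10^-4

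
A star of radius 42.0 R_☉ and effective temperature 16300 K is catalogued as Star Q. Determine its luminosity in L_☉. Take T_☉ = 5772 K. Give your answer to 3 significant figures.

L/L_☉ = (R/R_☉)² (T/T_☉)⁴ = (42.0)² × (16300/5772)⁴
       = 1764 × (2.824)⁴ = 1764 × 63.60 = 1.122×10^5.

1.12×10^5 L_☉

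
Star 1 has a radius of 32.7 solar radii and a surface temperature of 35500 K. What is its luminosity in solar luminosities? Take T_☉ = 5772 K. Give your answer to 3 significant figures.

1.53×10^6 solar luminosities

L/L_☉ = (R/R_☉)² (T/T_☉)⁴ = (32.7)² × (35500/5772)⁴
       = 1069 × (6.150)⁴ = 1069 × 1431 = 1.530×10^6.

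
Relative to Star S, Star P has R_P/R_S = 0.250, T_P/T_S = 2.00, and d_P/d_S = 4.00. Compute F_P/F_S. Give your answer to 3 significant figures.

L_P/L_S = (R_P/R_S)²(T_P/T_S)⁴ = (0.250)² × (2.00)⁴ = 1.000.
F_P/F_S = (L_P/L_S)/(d_P/d_S)² = 1.000 / (4.00)² = 0.06250.

0.0625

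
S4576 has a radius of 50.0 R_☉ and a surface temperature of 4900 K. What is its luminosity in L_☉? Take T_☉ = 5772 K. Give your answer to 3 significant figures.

L/L_☉ = (R/R_☉)² (T/T_☉)⁴ = (50.0)² × (4900/5772)⁴
       = 2500 × (0.8489)⁴ = 2500 × 0.5194 = 1298.

1.30×10^3 L_☉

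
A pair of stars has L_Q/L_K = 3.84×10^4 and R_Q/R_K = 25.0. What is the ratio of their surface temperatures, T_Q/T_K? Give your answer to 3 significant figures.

2.80

L ∝ R²T⁴ gives T ∝ (L/R²)^(1/4), so
T_Q/T_K = (3.84×10^4 / 25.0²)^(1/4) = (61.44)^(1/4) = 2.800.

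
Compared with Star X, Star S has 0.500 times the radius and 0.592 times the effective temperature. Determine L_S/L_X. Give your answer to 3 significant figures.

From the Stefan–Boltzmann law, L ∝ R²T⁴, so
L_S/L_X = (R_S/R_X)² (T_S/T_X)⁴ = (0.500)² × (0.592)⁴ = 0.2500 × 0.1228 = 0.03071.

0.0307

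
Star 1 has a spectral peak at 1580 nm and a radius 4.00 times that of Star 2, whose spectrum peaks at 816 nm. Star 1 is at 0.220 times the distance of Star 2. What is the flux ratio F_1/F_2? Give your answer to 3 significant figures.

Wien's law: T_1/T_2 = λ_2/λ_1 = 816/1580 = 0.5165.
L_1/L_2 = (R_1/R_2)²(T_1/T_2)⁴ = (4.00)²(0.5165)⁴ = 1.138.
F_1/F_2 = (L_1/L_2)/(d_1/d_2)² = 1.138/(0.220)² = 23.52.

23.5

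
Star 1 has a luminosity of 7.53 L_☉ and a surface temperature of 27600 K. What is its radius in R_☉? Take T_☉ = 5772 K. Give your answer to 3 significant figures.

0.120 R_☉

R/R_☉ = √(L/L_☉) / (T/T_☉)² = √(7.53) / (4.782)²
       = 2.744 / 22.86 = 0.1200.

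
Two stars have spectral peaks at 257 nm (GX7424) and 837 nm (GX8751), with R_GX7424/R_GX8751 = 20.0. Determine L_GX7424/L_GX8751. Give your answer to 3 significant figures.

4.50×10^4

Wien's law gives T ∝ 1/λ_max, so T_GX7424/T_GX8751 = λ_GX8751/λ_GX7424 = 837/257 = 3.257.
Then L ∝ R²T⁴ gives L_GX7424/L_GX8751 = (20.0)² × (3.257)⁴ = 400.0 × 112.5 = 4.500×10^4.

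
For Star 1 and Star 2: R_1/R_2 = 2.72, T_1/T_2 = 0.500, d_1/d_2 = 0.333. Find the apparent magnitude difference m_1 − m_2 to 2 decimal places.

-1.55

L_1/L_2 = (2.72)²(0.500)⁴ = 0.4624.
F_1/F_2 = (L_1/L_2)/(d_1/d_2)² = 0.4624/0.1109 = 4.170.
m_1 − m_2 = −2.5 log₁₀(4.170) = -1.55.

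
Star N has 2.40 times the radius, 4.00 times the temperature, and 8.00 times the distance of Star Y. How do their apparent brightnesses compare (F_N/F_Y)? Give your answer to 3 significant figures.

23.0

L_N/L_Y = (R_N/R_Y)²(T_N/T_Y)⁴ = (2.40)² × (4.00)⁴ = 1475.
F_N/F_Y = (L_N/L_Y)/(d_N/d_Y)² = 1475 / (8.00)² = 23.04.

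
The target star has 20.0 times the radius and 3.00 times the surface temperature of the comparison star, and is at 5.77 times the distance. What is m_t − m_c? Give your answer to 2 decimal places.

-7.47

L_t/L_c = (20.0)²(3.00)⁴ = 3.240×10^4.
F_t/F_c = (L_t/L_c)/(d_t/d_c)² = 3.240×10^4/33.29 = 973.2.
m_t − m_c = −2.5 log₁₀(973.2) = -7.47.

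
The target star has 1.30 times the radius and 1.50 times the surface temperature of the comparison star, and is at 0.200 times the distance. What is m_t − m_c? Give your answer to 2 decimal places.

L_t/L_c = (1.30)²(1.50)⁴ = 8.556.
F_t/F_c = (L_t/L_c)/(d_t/d_c)² = 8.556/0.04000 = 213.9.
m_t − m_c = −2.5 log₁₀(213.9) = -5.83.

-5.83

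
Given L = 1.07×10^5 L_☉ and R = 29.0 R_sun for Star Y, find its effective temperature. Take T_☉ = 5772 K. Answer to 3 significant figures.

1.94×10^4 K

T/T_☉ = (L/L_☉)^(1/4) / (R/R_☉)^(1/2)
T = 5772 × (1.07×10^5)^(1/4) / √(29.0) = 5772 × 18.09 / 5.385 = 1.939×10^4 K.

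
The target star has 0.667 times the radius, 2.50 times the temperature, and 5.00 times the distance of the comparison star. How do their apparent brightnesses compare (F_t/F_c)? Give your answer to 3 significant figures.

0.695

L_t/L_c = (R_t/R_c)²(T_t/T_c)⁴ = (0.667)² × (2.50)⁴ = 17.38.
F_t/F_c = (L_t/L_c)/(d_t/d_c)² = 17.38 / (5.00)² = 0.6951.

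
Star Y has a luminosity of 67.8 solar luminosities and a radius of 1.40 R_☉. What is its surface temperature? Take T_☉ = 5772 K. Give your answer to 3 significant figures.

1.40×10^4 K

T/T_☉ = (L/L_☉)^(1/4) / (R/R_☉)^(1/2)
T = 5772 × (67.8)^(1/4) / √(1.40) = 5772 × 2.870 / 1.183 = 1.400×10^4 K.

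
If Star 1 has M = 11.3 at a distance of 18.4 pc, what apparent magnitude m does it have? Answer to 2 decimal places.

12.62

m = M + 5 log₁₀(d/10 pc) = 11.3 + 5 log₁₀(18.4/10)
  = 11.3 + 5 × 0.265 = 11.3 + 1.32 = 12.62.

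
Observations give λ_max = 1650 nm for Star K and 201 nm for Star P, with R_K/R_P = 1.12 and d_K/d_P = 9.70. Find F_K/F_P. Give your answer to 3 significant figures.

2.94×10^-6

Wien's law: T_K/T_P = λ_P/λ_K = 201/1650 = 0.1218.
L_K/L_P = (R_K/R_P)²(T_K/T_P)⁴ = (1.12)²(0.1218)⁴ = 2.762×10^-4.
F_K/F_P = (L_K/L_P)/(d_K/d_P)² = 2.762×10^-4/(9.70)² = 2.936×10^-6.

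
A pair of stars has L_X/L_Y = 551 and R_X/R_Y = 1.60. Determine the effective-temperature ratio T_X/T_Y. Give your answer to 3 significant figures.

L ∝ R²T⁴ gives T ∝ (L/R²)^(1/4), so
T_X/T_Y = (551 / 1.60²)^(1/4) = (215.2)^(1/4) = 3.830.

3.83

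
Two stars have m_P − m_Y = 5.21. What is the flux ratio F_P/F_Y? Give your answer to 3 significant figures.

0.00824

F_P/F_Y = 10^(−(m_P − m_Y)/2.5) = 10^(-5.21/2.5) = 10^-2.084 = 0.008241.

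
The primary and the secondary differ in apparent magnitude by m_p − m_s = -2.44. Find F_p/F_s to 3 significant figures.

F_p/F_s = 10^(−(m_p − m_s)/2.5) = 10^(2.44/2.5) = 10^0.976 = 9.462.

9.46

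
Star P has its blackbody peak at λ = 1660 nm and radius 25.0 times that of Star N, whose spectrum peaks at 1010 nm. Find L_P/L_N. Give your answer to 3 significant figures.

85.7

Wien's law gives T ∝ 1/λ_max, so T_P/T_N = λ_N/λ_P = 1010/1660 = 0.6084.
Then L ∝ R²T⁴ gives L_P/L_N = (25.0)² × (0.6084)⁴ = 625.0 × 0.1370 = 85.65.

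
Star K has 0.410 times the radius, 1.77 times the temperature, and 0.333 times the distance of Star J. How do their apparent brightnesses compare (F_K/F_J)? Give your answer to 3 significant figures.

14.9

L_K/L_J = (R_K/R_J)²(T_K/T_J)⁴ = (0.410)² × (1.77)⁴ = 1.650.
F_K/F_J = (L_K/L_J)/(d_K/d_J)² = 1.650 / (0.333)² = 14.88.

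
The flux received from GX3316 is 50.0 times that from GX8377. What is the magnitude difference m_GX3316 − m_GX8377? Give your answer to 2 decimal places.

-4.25

m_GX3316 − m_GX8377 = −2.5 log₁₀(F_GX3316/F_GX8377) = −2.5 log₁₀(50.0) = −2.5 × (1.699) = -4.247.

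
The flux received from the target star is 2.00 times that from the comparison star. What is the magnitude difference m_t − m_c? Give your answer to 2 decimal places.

-0.75

m_t − m_c = −2.5 log₁₀(F_t/F_c) = −2.5 log₁₀(2.00) = −2.5 × (0.301) = -0.753.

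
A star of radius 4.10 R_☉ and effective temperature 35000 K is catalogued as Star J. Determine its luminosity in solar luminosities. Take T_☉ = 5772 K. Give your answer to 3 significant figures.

2.27×10^4 solar luminosities

L/L_☉ = (R/R_☉)² (T/T_☉)⁴ = (4.10)² × (35000/5772)⁴
       = 16.81 × (6.064)⁴ = 16.81 × 1352 = 2.273×10^4.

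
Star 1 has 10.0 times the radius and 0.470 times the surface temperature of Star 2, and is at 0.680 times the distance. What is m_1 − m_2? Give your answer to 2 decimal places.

L_1/L_2 = (10.0)²(0.470)⁴ = 4.880.
F_1/F_2 = (L_1/L_2)/(d_1/d_2)² = 4.880/0.4624 = 10.55.
m_1 − m_2 = −2.5 log₁₀(10.55) = -2.56.

-2.56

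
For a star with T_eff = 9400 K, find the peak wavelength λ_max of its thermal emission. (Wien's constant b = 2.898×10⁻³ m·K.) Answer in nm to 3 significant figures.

λ_max = b/T = 2.898×10⁻³ / 9400 = 3.08×10^-7 m = 308.3 nm.

308 nm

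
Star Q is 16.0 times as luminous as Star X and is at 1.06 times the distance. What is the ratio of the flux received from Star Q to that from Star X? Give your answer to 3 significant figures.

F = L/(4πd²), so F_Q/F_X = (L_Q/L_X) / (d_Q/d_X)²
= 16.0 / (1.06)² = 16.0 / 1.124 = 14.24.

14.2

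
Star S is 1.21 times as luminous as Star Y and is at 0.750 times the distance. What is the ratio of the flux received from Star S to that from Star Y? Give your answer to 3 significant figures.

F = L/(4πd²), so F_S/F_Y = (L_S/L_Y) / (d_S/d_Y)²
= 1.21 / (0.750)² = 1.21 / 0.5625 = 2.151.

2.15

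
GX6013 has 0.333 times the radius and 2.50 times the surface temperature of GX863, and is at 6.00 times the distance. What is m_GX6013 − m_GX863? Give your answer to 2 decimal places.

L_GX6013/L_GX863 = (0.333)²(2.50)⁴ = 4.332.
F_GX6013/F_GX863 = (L_GX6013/L_GX863)/(d_GX6013/d_GX863)² = 4.332/36.00 = 0.1203.
m_GX6013 − m_GX863 = −2.5 log₁₀(0.1203) = 2.30.

2.30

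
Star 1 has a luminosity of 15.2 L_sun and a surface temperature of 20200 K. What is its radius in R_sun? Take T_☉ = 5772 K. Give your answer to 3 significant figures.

R/R_☉ = √(L/L_☉) / (T/T_☉)² = √(15.2) / (3.500)²
       = 3.899 / 12.25 = 0.3183.

0.318 R_sun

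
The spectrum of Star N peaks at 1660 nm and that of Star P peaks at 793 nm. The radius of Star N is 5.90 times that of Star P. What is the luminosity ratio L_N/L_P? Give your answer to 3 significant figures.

Wien's law gives T ∝ 1/λ_max, so T_N/T_P = λ_P/λ_N = 793/1660 = 0.4777.
Then L ∝ R²T⁴ gives L_N/L_P = (5.90)² × (0.4777)⁴ = 34.81 × 0.05208 = 1.813.

1.81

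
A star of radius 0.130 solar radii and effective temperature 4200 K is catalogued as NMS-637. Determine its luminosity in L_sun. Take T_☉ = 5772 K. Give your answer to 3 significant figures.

0.00474 L_sun

L/L_☉ = (R/R_☉)² (T/T_☉)⁴ = (0.130)² × (4200/5772)⁴
       = 0.01690 × (0.7277)⁴ = 0.01690 × 0.2803 = 0.004738.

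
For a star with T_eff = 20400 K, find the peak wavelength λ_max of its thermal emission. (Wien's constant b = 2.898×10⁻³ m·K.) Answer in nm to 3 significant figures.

142 nm

λ_max = b/T = 2.898×10⁻³ / 20400 = 1.42×10^-7 m = 142.1 nm.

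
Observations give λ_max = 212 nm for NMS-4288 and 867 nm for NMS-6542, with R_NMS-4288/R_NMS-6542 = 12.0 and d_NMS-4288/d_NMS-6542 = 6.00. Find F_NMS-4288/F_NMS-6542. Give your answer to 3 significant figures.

Wien's law: T_NMS-4288/T_NMS-6542 = λ_NMS-6542/λ_NMS-4288 = 867/212 = 4.090.
L_NMS-4288/L_NMS-6542 = (R_NMS-4288/R_NMS-6542)²(T_NMS-4288/T_NMS-6542)⁴ = (12.0)²(4.090)⁴ = 4.028×10^4.
F_NMS-4288/F_NMS-6542 = (L_NMS-4288/L_NMS-6542)/(d_NMS-4288/d_NMS-6542)² = 4.028×10^4/(6.00)² = 1119.

1.12×10^3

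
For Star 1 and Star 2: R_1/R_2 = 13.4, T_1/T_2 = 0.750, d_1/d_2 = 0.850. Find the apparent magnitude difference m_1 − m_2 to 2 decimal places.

L_1/L_2 = (13.4)²(0.750)⁴ = 56.81.
F_1/F_2 = (L_1/L_2)/(d_1/d_2)² = 56.81/0.7225 = 78.64.
m_1 − m_2 = −2.5 log₁₀(78.64) = -4.74.

-4.74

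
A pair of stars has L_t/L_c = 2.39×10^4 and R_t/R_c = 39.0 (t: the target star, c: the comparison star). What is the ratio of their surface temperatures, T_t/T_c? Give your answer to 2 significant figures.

2.0

L ∝ R²T⁴ gives T ∝ (L/R²)^(1/4), so
T_t/T_c = (2.39×10^4 / 39.0²)^(1/4) = (15.71)^(1/4) = 1.991.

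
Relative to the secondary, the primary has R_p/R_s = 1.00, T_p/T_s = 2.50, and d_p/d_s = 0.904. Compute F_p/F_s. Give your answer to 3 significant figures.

47.8

L_p/L_s = (R_p/R_s)²(T_p/T_s)⁴ = (1.00)² × (2.50)⁴ = 39.06.
F_p/F_s = (L_p/L_s)/(d_p/d_s)² = 39.06 / (0.904)² = 47.80.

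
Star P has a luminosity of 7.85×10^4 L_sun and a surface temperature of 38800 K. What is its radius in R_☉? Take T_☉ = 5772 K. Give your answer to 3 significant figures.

6.20 R_☉

R/R_☉ = √(L/L_☉) / (T/T_☉)² = √(7.85×10^4) / (6.722)²
       = 280.2 / 45.19 = 6.200.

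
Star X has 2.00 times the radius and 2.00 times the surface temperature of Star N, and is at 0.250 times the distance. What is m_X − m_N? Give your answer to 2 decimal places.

L_X/L_N = (2.00)²(2.00)⁴ = 64.00.
F_X/F_N = (L_X/L_N)/(d_X/d_N)² = 64.00/0.06250 = 1024.
m_X − m_N = −2.5 log₁₀(1024) = -7.53.

-7.53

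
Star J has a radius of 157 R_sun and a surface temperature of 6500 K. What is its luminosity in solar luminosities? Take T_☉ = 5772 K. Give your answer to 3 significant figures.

3.96×10^4 solar luminosities

L/L_☉ = (R/R_☉)² (T/T_☉)⁴ = (157)² × (6500/5772)⁴
       = 2.465×10^4 × (1.126)⁴ = 2.465×10^4 × 1.608 = 3.964×10^4.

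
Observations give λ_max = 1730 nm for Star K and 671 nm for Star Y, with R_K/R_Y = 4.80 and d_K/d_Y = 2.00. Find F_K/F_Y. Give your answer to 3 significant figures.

Wien's law: T_K/T_Y = λ_Y/λ_K = 671/1730 = 0.3879.
L_K/L_Y = (R_K/R_Y)²(T_K/T_Y)⁴ = (4.80)²(0.3879)⁴ = 0.5214.
F_K/F_Y = (L_K/L_Y)/(d_K/d_Y)² = 0.5214/(2.00)² = 0.1304.

0.130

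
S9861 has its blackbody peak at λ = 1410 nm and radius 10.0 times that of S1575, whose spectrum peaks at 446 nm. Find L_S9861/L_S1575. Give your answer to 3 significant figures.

1.00

Wien's law gives T ∝ 1/λ_max, so T_S9861/T_S1575 = λ_S1575/λ_S9861 = 446/1410 = 0.3163.
Then L ∝ R²T⁴ gives L_S9861/L_S1575 = (10.0)² × (0.3163)⁴ = 100.0 × 0.01001 = 1.001.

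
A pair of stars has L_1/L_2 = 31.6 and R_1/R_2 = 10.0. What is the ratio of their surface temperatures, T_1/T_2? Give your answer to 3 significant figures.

0.750

L ∝ R²T⁴ gives T ∝ (L/R²)^(1/4), so
T_1/T_2 = (31.6 / 10.0²)^(1/4) = (0.3160)^(1/4) = 0.7498.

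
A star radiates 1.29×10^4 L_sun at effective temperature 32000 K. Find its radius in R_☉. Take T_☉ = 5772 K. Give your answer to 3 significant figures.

3.70 R_☉

R/R_☉ = √(L/L_☉) / (T/T_☉)² = √(1.29×10^4) / (5.544)²
       = 113.6 / 30.74 = 3.695.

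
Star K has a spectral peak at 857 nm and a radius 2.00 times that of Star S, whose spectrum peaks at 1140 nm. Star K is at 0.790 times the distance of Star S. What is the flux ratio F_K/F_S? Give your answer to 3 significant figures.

20.1

Wien's law: T_K/T_S = λ_S/λ_K = 1140/857 = 1.330.
L_K/L_S = (R_K/R_S)²(T_K/T_S)⁴ = (2.00)²(1.330)⁴ = 12.52.
F_K/F_S = (L_K/L_S)/(d_K/d_S)² = 12.52/(0.790)² = 20.07.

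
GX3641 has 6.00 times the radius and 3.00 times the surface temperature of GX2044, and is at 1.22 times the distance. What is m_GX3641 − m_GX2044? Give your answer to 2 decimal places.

-8.23

L_GX3641/L_GX2044 = (6.00)²(3.00)⁴ = 2916.
F_GX3641/F_GX2044 = (L_GX3641/L_GX2044)/(d_GX3641/d_GX2044)² = 2916/1.488 = 1959.
m_GX3641 − m_GX2044 = −2.5 log₁₀(1959) = -8.23.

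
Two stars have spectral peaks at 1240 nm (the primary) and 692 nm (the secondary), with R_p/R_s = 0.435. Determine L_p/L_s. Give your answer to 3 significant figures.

Wien's law gives T ∝ 1/λ_max, so T_p/T_s = λ_s/λ_p = 692/1240 = 0.5581.
Then L ∝ R²T⁴ gives L_p/L_s = (0.435)² × (0.5581)⁴ = 0.1892 × 0.09699 = 0.01835.

0.0184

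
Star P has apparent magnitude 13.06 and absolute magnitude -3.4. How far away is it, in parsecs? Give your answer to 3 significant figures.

m − M = 5 log₁₀(d/10 pc)
13.06 − (-3.4) = 16.46 = 5 log₁₀(d/10)
d = 10 × 10^(16.46/5) = 10 × 10^3.292 = 1.959×10^4 pc.

1.96×10^4 pc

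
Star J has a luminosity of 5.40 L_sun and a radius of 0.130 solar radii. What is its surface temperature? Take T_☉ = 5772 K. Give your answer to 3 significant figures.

T/T_☉ = (L/L_☉)^(1/4) / (R/R_☉)^(1/2)
T = 5772 × (5.40)^(1/4) / √(0.130) = 5772 × 1.524 / 0.3606 = 2.440×10^4 K.

2.44×10^4 K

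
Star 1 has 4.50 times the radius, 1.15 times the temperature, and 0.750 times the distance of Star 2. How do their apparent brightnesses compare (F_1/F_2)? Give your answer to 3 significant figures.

L_1/L_2 = (R_1/R_2)²(T_1/T_2)⁴ = (4.50)² × (1.15)⁴ = 35.42.
F_1/F_2 = (L_1/L_2)/(d_1/d_2)² = 35.42 / (0.750)² = 62.96.

63.0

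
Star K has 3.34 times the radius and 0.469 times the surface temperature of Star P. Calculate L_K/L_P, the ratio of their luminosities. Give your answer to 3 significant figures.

0.540

From the Stefan–Boltzmann law, L ∝ R²T⁴, so
L_K/L_P = (R_K/R_P)² (T_K/T_P)⁴ = (3.34)² × (0.469)⁴ = 11.16 × 0.04838 = 0.5397.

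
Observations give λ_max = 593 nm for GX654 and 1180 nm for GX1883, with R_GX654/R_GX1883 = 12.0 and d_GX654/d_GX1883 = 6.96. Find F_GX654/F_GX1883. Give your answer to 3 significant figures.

Wien's law: T_GX654/T_GX1883 = λ_GX1883/λ_GX654 = 1180/593 = 1.990.
L_GX654/L_GX1883 = (R_GX654/R_GX1883)²(T_GX654/T_GX1883)⁴ = (12.0)²(1.990)⁴ = 2258.
F_GX654/F_GX1883 = (L_GX654/L_GX1883)/(d_GX654/d_GX1883)² = 2258/(6.96)² = 46.61.

46.6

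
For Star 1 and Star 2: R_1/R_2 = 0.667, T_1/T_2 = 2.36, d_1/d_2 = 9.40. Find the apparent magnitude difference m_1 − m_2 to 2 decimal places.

2.02

L_1/L_2 = (0.667)²(2.36)⁴ = 13.80.
F_1/F_2 = (L_1/L_2)/(d_1/d_2)² = 13.80/88.36 = 0.1562.
m_1 − m_2 = −2.5 log₁₀(0.1562) = 2.02.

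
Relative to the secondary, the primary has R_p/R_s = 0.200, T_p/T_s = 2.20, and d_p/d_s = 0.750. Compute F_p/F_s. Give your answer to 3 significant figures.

1.67

L_p/L_s = (R_p/R_s)²(T_p/T_s)⁴ = (0.200)² × (2.20)⁴ = 0.9370.
F_p/F_s = (L_p/L_s)/(d_p/d_s)² = 0.9370 / (0.750)² = 1.666.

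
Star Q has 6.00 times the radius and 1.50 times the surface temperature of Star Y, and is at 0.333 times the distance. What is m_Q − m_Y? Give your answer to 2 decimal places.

-8.04

L_Q/L_Y = (6.00)²(1.50)⁴ = 182.2.
F_Q/F_Y = (L_Q/L_Y)/(d_Q/d_Y)² = 182.2/0.1109 = 1644.
m_Q − m_Y = −2.5 log₁₀(1644) = -8.04.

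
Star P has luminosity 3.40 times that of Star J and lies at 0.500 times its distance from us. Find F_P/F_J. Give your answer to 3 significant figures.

F = L/(4πd²), so F_P/F_J = (L_P/L_J) / (d_P/d_J)²
= 3.40 / (0.500)² = 3.40 / 0.2500 = 13.60.

13.6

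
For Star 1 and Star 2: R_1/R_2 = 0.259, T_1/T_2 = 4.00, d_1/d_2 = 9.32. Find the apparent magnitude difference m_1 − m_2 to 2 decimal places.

1.76

L_1/L_2 = (0.259)²(4.00)⁴ = 17.17.
F_1/F_2 = (L_1/L_2)/(d_1/d_2)² = 17.17/86.86 = 0.1977.
m_1 − m_2 = −2.5 log₁₀(0.1977) = 1.76.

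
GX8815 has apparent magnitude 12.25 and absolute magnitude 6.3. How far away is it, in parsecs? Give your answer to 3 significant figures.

155 pc

m − M = 5 log₁₀(d/10 pc)
12.25 − (6.3) = 5.95 = 5 log₁₀(d/10)
d = 10 × 10^(5.95/5) = 10 × 10^1.190 = 154.9 pc.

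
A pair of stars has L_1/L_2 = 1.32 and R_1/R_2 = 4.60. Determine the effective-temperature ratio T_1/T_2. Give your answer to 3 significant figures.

0.500

L ∝ R²T⁴ gives T ∝ (L/R²)^(1/4), so
T_1/T_2 = (1.32 / 4.60²)^(1/4) = (0.06238)^(1/4) = 0.4998.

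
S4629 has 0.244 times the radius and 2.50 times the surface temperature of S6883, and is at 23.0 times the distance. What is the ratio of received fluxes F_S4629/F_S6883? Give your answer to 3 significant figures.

0.00440

L_S4629/L_S6883 = (R_S4629/R_S6883)²(T_S4629/T_S6883)⁴ = (0.244)² × (2.50)⁴ = 2.326.
F_S4629/F_S6883 = (L_S4629/L_S6883)/(d_S4629/d_S6883)² = 2.326 / (23.0)² = 0.004396.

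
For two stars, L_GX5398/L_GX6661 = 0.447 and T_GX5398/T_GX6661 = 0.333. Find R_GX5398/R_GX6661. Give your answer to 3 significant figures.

L ∝ R²T⁴ gives R ∝ √L / T², so
R_GX5398/R_GX6661 = √(0.447) / (0.333)² = 0.6686 / 0.1109 = 6.029.

6.03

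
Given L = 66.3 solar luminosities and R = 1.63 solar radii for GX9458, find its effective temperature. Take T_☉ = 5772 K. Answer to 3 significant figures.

T/T_☉ = (L/L_☉)^(1/4) / (R/R_☉)^(1/2)
T = 5772 × (66.3)^(1/4) / √(1.63) = 5772 × 2.854 / 1.277 = 1.290×10^4 K.

1.29×10^4 K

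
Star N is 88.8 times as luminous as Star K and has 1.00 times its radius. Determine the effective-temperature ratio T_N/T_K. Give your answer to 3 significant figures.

3.07

L ∝ R²T⁴ gives T ∝ (L/R²)^(1/4), so
T_N/T_K = (88.8 / 1.00²)^(1/4) = (88.80)^(1/4) = 3.070.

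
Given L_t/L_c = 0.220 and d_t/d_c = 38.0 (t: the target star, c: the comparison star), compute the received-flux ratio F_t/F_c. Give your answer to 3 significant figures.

F = L/(4πd²), so F_t/F_c = (L_t/L_c) / (d_t/d_c)²
= 0.220 / (38.0)² = 0.220 / 1444 = 1.524×10^-4.

1.52×10^-4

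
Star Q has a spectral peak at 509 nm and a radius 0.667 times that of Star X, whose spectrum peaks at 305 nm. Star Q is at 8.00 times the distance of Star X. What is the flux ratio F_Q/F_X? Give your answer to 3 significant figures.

Wien's law: T_Q/T_X = λ_X/λ_Q = 305/509 = 0.5992.
L_Q/L_X = (R_Q/R_X)²(T_Q/T_X)⁴ = (0.667)²(0.5992)⁴ = 0.05736.
F_Q/F_X = (L_Q/L_X)/(d_Q/d_X)² = 0.05736/(8.00)² = 8.962×10^-4.

8.96×10^-4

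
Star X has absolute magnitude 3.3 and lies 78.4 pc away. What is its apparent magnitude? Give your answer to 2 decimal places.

m = M + 5 log₁₀(d/10 pc) = 3.3 + 5 log₁₀(78.4/10)
  = 3.3 + 5 × 0.894 = 3.3 + 4.47 = 7.77.

7.77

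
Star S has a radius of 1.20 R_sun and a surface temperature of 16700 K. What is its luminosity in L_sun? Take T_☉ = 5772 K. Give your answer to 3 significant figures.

101 L_sun

L/L_☉ = (R/R_☉)² (T/T_☉)⁴ = (1.20)² × (16700/5772)⁴
       = 1.440 × (2.893)⁴ = 1.440 × 70.07 = 100.9.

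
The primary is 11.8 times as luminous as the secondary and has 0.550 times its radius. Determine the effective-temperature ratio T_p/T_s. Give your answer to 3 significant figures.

L ∝ R²T⁴ gives T ∝ (L/R²)^(1/4), so
T_p/T_s = (11.8 / 0.550²)^(1/4) = (39.01)^(1/4) = 2.499.

2.50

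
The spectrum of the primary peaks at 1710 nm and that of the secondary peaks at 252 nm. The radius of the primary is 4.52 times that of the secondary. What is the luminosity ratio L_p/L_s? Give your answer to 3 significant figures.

Wien's law gives T ∝ 1/λ_max, so T_p/T_s = λ_s/λ_p = 252/1710 = 0.1474.
Then L ∝ R²T⁴ gives L_p/L_s = (4.52)² × (0.1474)⁴ = 20.43 × 4.716×10^-4 = 0.009636.

0.00964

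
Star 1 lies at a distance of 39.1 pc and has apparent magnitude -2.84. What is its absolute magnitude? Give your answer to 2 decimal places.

-5.80

M = m − 5 log₁₀(d/10 pc) = -2.84 − 5 log₁₀(39.1/10)
  = -2.84 − 5 × 0.592 = -2.84 − 2.96 = -5.80.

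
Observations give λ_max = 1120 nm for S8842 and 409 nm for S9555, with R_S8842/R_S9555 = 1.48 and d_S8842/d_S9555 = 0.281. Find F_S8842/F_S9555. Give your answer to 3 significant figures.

0.493

Wien's law: T_S8842/T_S9555 = λ_S9555/λ_S8842 = 409/1120 = 0.3652.
L_S8842/L_S9555 = (R_S8842/R_S9555)²(T_S8842/T_S9555)⁴ = (1.48)²(0.3652)⁴ = 0.03895.
F_S8842/F_S9555 = (L_S8842/L_S9555)/(d_S8842/d_S9555)² = 0.03895/(0.281)² = 0.4933.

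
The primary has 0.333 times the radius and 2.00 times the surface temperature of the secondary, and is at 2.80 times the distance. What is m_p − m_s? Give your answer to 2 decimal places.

L_p/L_s = (0.333)²(2.00)⁴ = 1.774.
F_p/F_s = (L_p/L_s)/(d_p/d_s)² = 1.774/7.840 = 0.2263.
m_p − m_s = −2.5 log₁₀(0.2263) = 1.61.

1.61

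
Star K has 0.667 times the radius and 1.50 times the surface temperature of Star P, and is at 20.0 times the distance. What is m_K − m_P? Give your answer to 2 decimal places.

L_K/L_P = (0.667)²(1.50)⁴ = 2.252.
F_K/F_P = (L_K/L_P)/(d_K/d_P)² = 2.252/400.0 = 0.005631.
m_K − m_P = −2.5 log₁₀(0.005631) = 5.62.

5.62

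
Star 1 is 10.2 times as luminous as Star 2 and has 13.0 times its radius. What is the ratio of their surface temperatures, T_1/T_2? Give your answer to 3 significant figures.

0.496

L ∝ R²T⁴ gives T ∝ (L/R²)^(1/4), so
T_1/T_2 = (10.2 / 13.0²)^(1/4) = (0.06036)^(1/4) = 0.4957.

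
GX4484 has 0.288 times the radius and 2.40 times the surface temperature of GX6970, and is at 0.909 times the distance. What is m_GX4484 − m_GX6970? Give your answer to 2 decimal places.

L_GX4484/L_GX6970 = (0.288)²(2.40)⁴ = 2.752.
F_GX4484/F_GX6970 = (L_GX4484/L_GX6970)/(d_GX4484/d_GX6970)² = 2.752/0.8263 = 3.330.
m_GX4484 − m_GX6970 = −2.5 log₁₀(3.330) = -1.31.

-1.31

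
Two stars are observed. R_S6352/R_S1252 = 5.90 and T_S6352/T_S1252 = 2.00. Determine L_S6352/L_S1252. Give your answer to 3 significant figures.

557

From the Stefan–Boltzmann law, L ∝ R²T⁴, so
L_S6352/L_S1252 = (R_S6352/R_S1252)² (T_S6352/T_S1252)⁴ = (5.90)² × (2.00)⁴ = 34.81 × 16.00 = 557.0.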